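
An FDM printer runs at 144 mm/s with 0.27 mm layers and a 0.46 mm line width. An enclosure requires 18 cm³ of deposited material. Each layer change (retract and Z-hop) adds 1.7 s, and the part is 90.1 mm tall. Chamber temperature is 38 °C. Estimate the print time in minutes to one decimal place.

26.2 minutes

Line area = 0.27 × 0.46 = 0.1242 mm².
Path length: 18000 mm³ / 0.1242 mm² → 144927.5 mm.
Extrusion time = 144927.5 / 144 = 1006.4 s.
Layers = ⌈90.1/0.27⌉ = 334.
Z-hop total: 334 × 1.7 → 567.8 s.
Total = 1006.4 + 567.8 = 1574.2 s = 26.2 minutes.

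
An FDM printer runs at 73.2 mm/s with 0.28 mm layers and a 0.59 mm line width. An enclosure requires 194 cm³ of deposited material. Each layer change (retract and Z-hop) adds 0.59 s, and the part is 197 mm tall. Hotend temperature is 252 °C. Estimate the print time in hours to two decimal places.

4.57 hours

Bead cross-section: 0.28 × 0.59 → 0.1652 mm².
Total extruded path = 194000/0.1652 = 1174334.1 mm.
Extrusion time: 1174334.1 / 73.2 → 16042.8 s.
Number of layers: 197 / 0.28 → 704 (rounded up).
Z-hop total = 704 × 0.59 = 415.36 s.
Altogether 16042.8 + 415.36 = 16458.16 s, i.e. 4.57 hours.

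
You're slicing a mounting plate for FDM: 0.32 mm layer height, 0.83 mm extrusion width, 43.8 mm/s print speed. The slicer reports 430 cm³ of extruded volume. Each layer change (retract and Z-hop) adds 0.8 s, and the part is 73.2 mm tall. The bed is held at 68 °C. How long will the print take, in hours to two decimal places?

Bead cross-section = 0.32 × 0.83 = 0.2656 mm².
Toolpath length = 430 cm³ / 0.2656 mm² = 430000 / 0.2656 = 1618975.9 mm.
Print-move time = 1618975.9 / 43.8 = 36962.9 s.
Number of layers: 73.2 / 0.32 → 229 (rounded up).
Layer-change overhead: 229 × 0.8 → 183.2 s.
Altogether 36962.9 + 183.2 = 37146.1 s, i.e. 10.32 hours.

10.32 hours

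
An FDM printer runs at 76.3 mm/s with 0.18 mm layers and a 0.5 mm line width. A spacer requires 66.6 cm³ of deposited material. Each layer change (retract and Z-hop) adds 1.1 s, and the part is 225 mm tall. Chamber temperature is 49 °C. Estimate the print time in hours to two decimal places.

3.08 hours

Line area: 0.18 × 0.5 → 0.09 mm².
Toolpath length = 66.6 cm³ / 0.09 mm² = 66600 / 0.09 = 740000 mm.
Time extruding = 740000 / 76.3 = 9698.6 s.
Number of layers: 225 / 0.18 → 1250 (rounded up).
Non-print overhead: 1250 × 1.1 → 1375 s.
Altogether 9698.6 + 1375 = 11073.6 s, i.e. 3.08 hours.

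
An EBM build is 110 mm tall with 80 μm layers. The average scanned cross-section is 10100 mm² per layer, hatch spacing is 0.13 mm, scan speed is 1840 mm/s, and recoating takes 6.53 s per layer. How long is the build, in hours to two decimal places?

Layer count = ceil(110 / 0.08) = 1375.
Per-layer scan distance = 10100 / 0.13, so 77692.3 mm.
Beam time per layer = 77692.3 / 1840, so 42.2241 s.
Time per layer = 42.2241 + 6.53, so 48.7541 s.
Total: 1375 × 48.7541 s = 67036.8875 s → 18.62 hours.

18.62 hours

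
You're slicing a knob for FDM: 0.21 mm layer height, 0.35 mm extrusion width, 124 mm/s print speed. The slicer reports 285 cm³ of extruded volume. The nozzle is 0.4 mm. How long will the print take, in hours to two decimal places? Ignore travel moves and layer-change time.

8.69 hours

Extrusion cross-section = 0.21 × 0.35 = 0.0735 mm².
Toolpath length = 285 cm³ / 0.0735 mm² = 285000 / 0.0735 = 3877551 mm.
Extrusion time = 3877551 / 124 = 31270.6 s.
31270.6 s = 8.69 hours.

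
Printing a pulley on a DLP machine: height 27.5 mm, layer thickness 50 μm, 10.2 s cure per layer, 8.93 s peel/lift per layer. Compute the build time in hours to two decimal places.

Layer count = ceil(27.5 / 0.05) = 550.
Per-layer time: 10.2 + 8.93 → 19.13 s.
Build time: 550 × 19.13 s = 10521.5 s, i.e. 2.92 hours.

2.92 hours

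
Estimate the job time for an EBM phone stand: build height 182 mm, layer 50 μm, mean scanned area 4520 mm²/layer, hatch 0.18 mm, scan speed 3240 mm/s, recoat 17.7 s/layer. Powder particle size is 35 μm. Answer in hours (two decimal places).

Number of layers: 182 / 0.05 → 3640 (rounded up).
Hatch length per layer = 4520 / 0.18, so 25111.1 mm.
Scan time per layer: 25111.1 / 3240 → 7.7503 s.
Layer cycle = 7.7503 + 17.7 = 25.4503 s.
3640 layers × 25.4503 s/layer = 92639.092 s, i.e. 25.73 hours.

25.73 hours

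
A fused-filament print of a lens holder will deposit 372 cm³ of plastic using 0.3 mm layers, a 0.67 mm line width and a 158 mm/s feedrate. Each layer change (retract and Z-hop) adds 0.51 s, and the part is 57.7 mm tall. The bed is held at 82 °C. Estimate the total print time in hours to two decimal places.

3.28 hours

Bead cross-section = 0.3 × 0.67 = 0.201 mm².
Path length: 372000 mm³ / 0.201 mm² → 1850746.3 mm.
Print-move time = 1850746.3 / 158, so 11713.6 s.
Number of layers: 57.7 / 0.3 → 193 (rounded up).
Layer-change overhead = 193 × 0.51, so 98.43 s.
Altogether 11713.6 + 98.43 = 11812.03 s, i.e. 3.28 hours.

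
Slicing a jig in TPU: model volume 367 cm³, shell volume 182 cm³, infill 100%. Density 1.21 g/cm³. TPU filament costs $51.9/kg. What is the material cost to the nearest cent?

$23.05

Volume inside the shell = 367 − 182 = 185 cm³.
Infill volume: 1.00 × 185 → 185 cm³.
Deposited volume: 182 + 185 → 367 cm³.
Mass = 367 × 1.21, so 444.07 g.
Cost = 444.07 g / 1000 × $51.9/kg = $23.05.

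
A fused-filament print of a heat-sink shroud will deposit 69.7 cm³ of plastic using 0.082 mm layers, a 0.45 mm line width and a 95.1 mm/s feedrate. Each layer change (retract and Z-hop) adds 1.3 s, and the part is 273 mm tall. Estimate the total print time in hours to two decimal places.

Bead cross-section = 0.082 × 0.45, so 0.0369 mm².
Total extruded path = 69700/0.0369 = 1888888.9 mm.
Time extruding = 1888888.9 / 95.1 = 19862.1 s.
Number of layers: 273 / 0.082 → 3330 (rounded up).
Non-print overhead = 3330 × 1.3, so 4329 s.
Altogether 19862.1 + 4329 = 24191.1 s, i.e. 6.72 hours.

6.72 hours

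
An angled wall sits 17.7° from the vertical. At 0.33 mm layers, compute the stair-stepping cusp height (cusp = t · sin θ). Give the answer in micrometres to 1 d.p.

100.3 μm

h_c = t·sin θ = 0.33 × 0.3040 = 0.10032 mm (100.3 μm).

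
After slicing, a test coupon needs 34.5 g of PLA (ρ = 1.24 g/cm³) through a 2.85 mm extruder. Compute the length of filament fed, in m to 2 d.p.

Volume = 34.5 g / 1.24 g·cm⁻³ = 27.8226 cm³ = 27822.6 mm³.
A = π r² = π × 1.425² = 6.3794 mm².
L = V/A = 27822.6/6.3794 = 4361.32 mm → 4.36 m.

4.36 m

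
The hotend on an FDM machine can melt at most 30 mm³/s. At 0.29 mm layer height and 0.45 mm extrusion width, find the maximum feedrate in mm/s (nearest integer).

Bead cross-section = 0.29 × 0.45 = 0.1305 mm².
v_max = Q/A = 30/0.1305 = 229.89 mm/s → 230 mm/s.

230 mm/s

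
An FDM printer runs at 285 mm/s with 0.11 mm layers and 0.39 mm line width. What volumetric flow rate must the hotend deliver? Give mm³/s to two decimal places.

12.23

A: 0.11 × 0.39 → 0.0429 mm².
Q = v·A = 285 × 0.0429 = 12.23 mm³/s.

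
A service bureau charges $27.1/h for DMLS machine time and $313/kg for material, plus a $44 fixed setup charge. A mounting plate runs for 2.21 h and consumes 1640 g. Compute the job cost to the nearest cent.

Machine cost = 27.1 × 2.21, so $59.891.
Feedstock cost = 313 × 1640/1000, so $513.32.
Adding setup: 59.891 + 513.32 + 44 → 617.211 ≈ $617.21.

$617.21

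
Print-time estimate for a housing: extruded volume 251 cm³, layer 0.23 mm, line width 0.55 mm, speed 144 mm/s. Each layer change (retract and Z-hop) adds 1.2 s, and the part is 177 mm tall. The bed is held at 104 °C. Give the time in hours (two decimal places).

Bead cross-section: 0.23 × 0.55 → 0.1265 mm².
Toolpath length = 251 cm³ / 0.1265 mm² = 251000 / 0.1265 = 1984189.7 mm.
Extrusion time = 1984189.7 / 144 = 13779.1 s.
Number of layers: 177 / 0.23 → 770 (rounded up).
Non-print overhead: 770 × 1.2 → 924 s.
Altogether 13779.1 + 924 = 14703.1 s, i.e. 4.08 hours.

4.08 hours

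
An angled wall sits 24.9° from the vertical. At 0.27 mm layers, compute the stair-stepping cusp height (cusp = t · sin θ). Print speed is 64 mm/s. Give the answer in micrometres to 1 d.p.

Cusp = layer height × sin(24.9°) = 0.27 × 0.4210 = 0.11367 mm = 113.7 μm.

113.7 μm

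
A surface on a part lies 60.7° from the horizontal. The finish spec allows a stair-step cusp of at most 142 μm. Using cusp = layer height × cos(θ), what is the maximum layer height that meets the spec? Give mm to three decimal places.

0.290 mm

t = h_c / cos θ = 0.142 / 0.4894 = 0.290 mm.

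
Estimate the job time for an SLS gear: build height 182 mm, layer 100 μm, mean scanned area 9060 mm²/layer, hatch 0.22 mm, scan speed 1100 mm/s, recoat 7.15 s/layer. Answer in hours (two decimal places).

Layer count = ceil(182 / 0.1) = 1820.
Hatch length per layer: 9060 / 0.22 → 41181.8 mm.
Per-layer scan time = 41181.8 / 1100, so 37.438 s.
Time per layer = 37.438 + 7.15, so 44.588 s.
Build time = 1820 × 44.588 = 81150.16 s = 22.54 hours.

22.54 hours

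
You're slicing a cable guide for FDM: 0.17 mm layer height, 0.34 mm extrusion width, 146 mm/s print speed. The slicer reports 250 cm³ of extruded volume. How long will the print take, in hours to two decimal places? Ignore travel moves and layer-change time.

Line area: 0.17 × 0.34 → 0.0578 mm².
Total extruded path = 250000/0.0578 = 4325259.5 mm.
Extrusion time = 4325259.5 / 146, so 29625.1 s.
That's 29625.1 s → 8.23 hours.

8.23 hours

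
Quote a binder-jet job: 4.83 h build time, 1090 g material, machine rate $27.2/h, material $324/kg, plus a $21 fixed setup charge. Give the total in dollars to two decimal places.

$505.54

Machine-time cost = 27.2 × 4.83 = $131.376.
Material cost = 324 × 1090/1000 = $353.16.
Adding setup: 131.376 + 353.16 + 21 → 505.536 ≈ $505.54.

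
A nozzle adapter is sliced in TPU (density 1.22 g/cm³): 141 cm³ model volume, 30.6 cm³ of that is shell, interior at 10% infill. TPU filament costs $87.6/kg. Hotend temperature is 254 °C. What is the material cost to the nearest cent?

$4.45

Volume inside the shell = 141 − 30.6, so 110.4 cm³.
Deposited infill = 0.10 × 110.4 = 11.04 cm³.
Total extruded = 30.6 + 11.04, so 41.64 cm³.
Mass: 41.64 × 1.22 → 50.8008 g.
Cost = 50.8008 g / 1000 × $87.6/kg = $4.45.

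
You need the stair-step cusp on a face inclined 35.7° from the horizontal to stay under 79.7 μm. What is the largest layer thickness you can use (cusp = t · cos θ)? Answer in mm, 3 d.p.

0.098 mm

t = h_c / cos θ = 0.0797 / 0.8121 = 0.098 mm.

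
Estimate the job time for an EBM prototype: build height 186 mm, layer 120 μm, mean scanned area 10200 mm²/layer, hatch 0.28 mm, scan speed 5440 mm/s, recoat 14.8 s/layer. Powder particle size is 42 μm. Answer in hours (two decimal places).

Layers = ⌈186/0.12⌉ = 1550.
Scan path per layer = 10200 / 0.28 = 36428.6 mm.
Per-layer scan time = 36428.6 / 5440, so 6.6964 s.
Layer cycle: 6.6964 + 14.8 → 21.4964 s.
Total: 1550 × 21.4964 s = 33319.42 s → 9.26 hours.

9.26 hours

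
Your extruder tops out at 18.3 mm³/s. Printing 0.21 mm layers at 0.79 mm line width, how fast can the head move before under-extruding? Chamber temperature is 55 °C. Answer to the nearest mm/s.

Extrusion cross-section: 0.21 × 0.79 → 0.1659 mm².
Max speed = 18.3 / 0.1659 = 110.31 ≈ 110 mm/s.

110 mm/s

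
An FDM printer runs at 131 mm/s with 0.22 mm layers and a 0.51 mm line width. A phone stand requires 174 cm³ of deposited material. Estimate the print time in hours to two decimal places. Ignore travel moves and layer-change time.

3.29 hours

Line area = 0.22 × 0.51, so 0.1122 mm².
Path length: 174000 mm³ / 0.1122 mm² → 1550802.1 mm.
Time extruding: 1550802.1 / 131 → 11838.2 s.
Converting: 11838.2 s = 3.29 hours.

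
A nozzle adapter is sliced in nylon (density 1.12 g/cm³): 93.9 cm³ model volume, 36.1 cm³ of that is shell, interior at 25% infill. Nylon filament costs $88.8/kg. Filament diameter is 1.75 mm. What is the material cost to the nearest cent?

$5.03

Infill region = 93.9 − 36.1 = 57.8 cm³.
Deposited infill = 0.25 × 57.8 = 14.45 cm³.
Deposited volume = 36.1 + 14.45 = 50.55 cm³.
Mass = 50.55 × 1.12 = 56.616 g.
Cost = 56.616 g / 1000 × $88.8/kg = $5.03.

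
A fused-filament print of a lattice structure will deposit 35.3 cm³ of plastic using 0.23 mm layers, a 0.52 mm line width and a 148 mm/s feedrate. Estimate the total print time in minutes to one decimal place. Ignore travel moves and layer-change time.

33.2 minutes

Line area = 0.23 × 0.52, so 0.1196 mm².
Path length: 35300 mm³ / 0.1196 mm² → 295150.5 mm.
Time extruding: 295150.5 / 148 → 1994.3 s.
1994.3 s = 33.2 minutes.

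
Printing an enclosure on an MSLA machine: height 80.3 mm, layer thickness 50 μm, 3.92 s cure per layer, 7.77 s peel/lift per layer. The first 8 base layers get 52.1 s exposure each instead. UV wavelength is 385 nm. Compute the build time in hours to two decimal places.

Layer count = ceil(80.3 / 0.05) = 1606.
Burn-in layers = 8 × (52.1 + 7.77), so 478.96 s.
Remaining layers = 1598 × (3.92 + 7.77) = 18680.62 s.
Total = 478.96 + 18680.62 = 19159.58 s = 5.32 hours.

5.32 hours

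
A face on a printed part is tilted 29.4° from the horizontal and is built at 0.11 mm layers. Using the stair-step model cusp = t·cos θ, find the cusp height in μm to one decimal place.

Cusp = layer height × cos(29.4°) = 0.11 × 0.8712 = 0.095832 mm = 95.8 μm.

95.8 μm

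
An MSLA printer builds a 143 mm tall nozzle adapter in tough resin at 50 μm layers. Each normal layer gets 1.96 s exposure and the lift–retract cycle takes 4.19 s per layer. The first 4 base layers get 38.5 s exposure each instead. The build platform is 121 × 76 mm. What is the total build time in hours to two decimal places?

Number of layers: 143 / 0.05 → 2860 (rounded up).
Burn-in layers = 4 × (38.5 + 4.19), so 170.76 s.
Normal layers = 2856 × (1.96 + 4.19), so 17564.4 s.
Sum: 170.76 + 17564.4 = 17735.16 s → 4.93 hours.

4.93 hours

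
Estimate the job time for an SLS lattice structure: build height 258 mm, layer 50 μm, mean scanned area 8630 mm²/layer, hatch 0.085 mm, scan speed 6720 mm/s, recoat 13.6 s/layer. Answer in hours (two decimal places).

Layers = ⌈258/0.05⌉ = 5160.
Per-layer scan distance = 8630 / 0.085 = 101529.4 mm.
Laser time per layer = 101529.4 / 6720 = 15.1085 s.
Per-layer time = 15.1085 + 13.6 = 28.7085 s.
5160 layers × 28.7085 s/layer = 148135.86 s, i.e. 41.15 hours.

41.15 hours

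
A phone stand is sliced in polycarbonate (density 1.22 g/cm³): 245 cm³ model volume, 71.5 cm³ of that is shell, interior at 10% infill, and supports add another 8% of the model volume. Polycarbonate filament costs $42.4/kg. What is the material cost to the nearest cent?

Interior volume = 245 − 71.5 = 173.5 cm³.
Deposited infill: 0.10 × 173.5 → 17.35 cm³.
Support = 0.08 × 245, so 19.6 cm³.
Total printed volume: 71.5 + 17.35 + 19.6 → 108.45 cm³.
Mass = 108.45 × 1.22, so 132.309 g.
Cost = 132.309 g / 1000 × $42.4/kg = $5.61.

$5.61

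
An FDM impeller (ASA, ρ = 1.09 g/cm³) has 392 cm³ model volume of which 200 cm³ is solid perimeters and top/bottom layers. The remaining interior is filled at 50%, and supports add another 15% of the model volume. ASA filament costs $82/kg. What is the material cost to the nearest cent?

$31.71

Volume inside the shell = 392 − 200, so 192 cm³.
Infill volume = 0.50 × 192 = 96 cm³.
Support = 0.15 × 392, so 58.8 cm³.
Total extruded = 200 + 96 + 58.8 = 354.8 cm³.
Mass = 354.8 × 1.09, so 386.732 g.
At $82/kg: 386.732/1000 × 82 = $31.71.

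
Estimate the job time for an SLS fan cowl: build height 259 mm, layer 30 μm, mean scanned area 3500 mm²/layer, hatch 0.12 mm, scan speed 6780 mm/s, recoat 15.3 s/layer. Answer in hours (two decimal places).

Layer count = ceil(259 / 0.03) = 8634.
Scan path per layer = 3500 / 0.12, so 29166.7 mm.
Laser time per layer: 29166.7 / 6780 → 4.3019 s.
Time per layer = 4.3019 + 15.3 = 19.6019 s.
8634 layers × 19.6019 s/layer = 169242.8046 s, i.e. 47.01 hours.

47.01 hours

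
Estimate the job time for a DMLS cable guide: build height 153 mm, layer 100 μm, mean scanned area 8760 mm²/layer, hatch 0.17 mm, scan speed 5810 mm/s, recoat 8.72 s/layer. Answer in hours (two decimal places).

7.48 hours

Layers = ⌈153/0.1⌉ = 1530.
Hatch length per layer: 8760 / 0.17 → 51529.4 mm.
Scan time per layer = 51529.4 / 5810, so 8.8691 s.
Layer cycle = 8.8691 + 8.72, so 17.5891 s.
Total: 1530 × 17.5891 s = 26911.323 s → 7.48 hours.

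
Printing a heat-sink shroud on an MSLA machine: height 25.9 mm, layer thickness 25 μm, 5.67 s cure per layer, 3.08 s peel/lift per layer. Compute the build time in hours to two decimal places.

2.52 hours

Layer count = ceil(25.9 / 0.025) = 1036.
Each layer takes = 5.67 + 3.08 = 8.75 s.
Total = 1036 × 8.75 = 9065 s = 2.52 hours.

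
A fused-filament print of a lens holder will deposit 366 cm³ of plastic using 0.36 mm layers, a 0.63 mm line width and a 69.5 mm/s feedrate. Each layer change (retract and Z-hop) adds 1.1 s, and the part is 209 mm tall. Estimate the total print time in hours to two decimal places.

Bead cross-section = 0.36 × 0.63 = 0.2268 mm².
Toolpath length = 366 cm³ / 0.2268 mm² = 366000 / 0.2268 = 1613756.6 mm.
Extrusion time: 1613756.6 / 69.5 → 23219.5 s.
Layer count = ceil(209 / 0.36) = 581.
Non-print overhead = 581 × 1.1, so 639.1 s.
Total = 23219.5 + 639.1 = 23858.6 s = 6.63 hours.

6.63 hours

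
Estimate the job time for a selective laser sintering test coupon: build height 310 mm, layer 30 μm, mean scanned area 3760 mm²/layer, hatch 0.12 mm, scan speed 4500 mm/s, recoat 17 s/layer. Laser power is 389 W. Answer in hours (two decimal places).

Layer count = ceil(310 / 0.03) = 10334.
Hatch length per layer: 3760 / 0.12 → 31333.3 mm.
Scan time per layer = 31333.3 / 4500, so 6.963 s.
Per-layer time = 6.963 + 17 = 23.963 s.
10334 layers × 23.963 s/layer = 247633.642 s, i.e. 68.79 hours.

68.79 hours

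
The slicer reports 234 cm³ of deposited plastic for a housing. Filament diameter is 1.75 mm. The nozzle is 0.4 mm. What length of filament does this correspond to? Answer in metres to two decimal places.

97.29 m

Cross-section of 1.75 mm filament: π·(1.75/2)² = 2.4053 mm².
Length = 234 cm³ / 2.4053 mm² = 234000 / 2.4053 = 97285.16 mm = 97.29 m.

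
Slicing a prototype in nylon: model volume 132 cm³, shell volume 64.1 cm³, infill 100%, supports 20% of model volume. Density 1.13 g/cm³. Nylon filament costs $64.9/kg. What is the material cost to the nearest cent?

Volume inside the shell: 132 − 64.1 → 67.9 cm³.
Infill volume = 1.00 × 67.9, so 67.9 cm³.
Support: 0.20 × 132 → 26.4 cm³.
Total printed volume = 64.1 + 67.9 + 26.4 = 158.4 cm³.
Mass = 158.4 × 1.13, so 178.992 g.
At $64.9/kg: 178.992/1000 × 64.9 = $11.62.

$11.62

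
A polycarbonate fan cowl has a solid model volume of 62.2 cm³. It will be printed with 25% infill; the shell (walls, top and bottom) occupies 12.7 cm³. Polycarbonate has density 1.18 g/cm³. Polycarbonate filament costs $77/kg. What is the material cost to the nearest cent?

$2.28

Volume inside the shell: 62.2 − 12.7 → 49.5 cm³.
Infill deposited: 0.25 × 49.5 → 12.375 cm³.
Deposited volume = 12.7 + 12.375, so 25.075 cm³.
Mass: 25.075 × 1.18 → 29.5885 g.
At $77/kg: 29.5885/1000 × 77 = $2.28.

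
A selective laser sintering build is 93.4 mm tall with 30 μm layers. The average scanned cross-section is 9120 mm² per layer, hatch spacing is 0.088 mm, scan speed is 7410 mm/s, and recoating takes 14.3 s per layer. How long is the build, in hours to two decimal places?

Layers = ⌈93.4/0.03⌉ = 3114.
Per-layer scan distance = 9120 / 0.088, so 103636.4 mm.
Per-layer scan time = 103636.4 / 7410, so 13.986 s.
Per-layer time = 13.986 + 14.3 = 28.286 s.
3114 layers × 28.286 s/layer = 88082.604 s, i.e. 24.47 hours.

24.47 hours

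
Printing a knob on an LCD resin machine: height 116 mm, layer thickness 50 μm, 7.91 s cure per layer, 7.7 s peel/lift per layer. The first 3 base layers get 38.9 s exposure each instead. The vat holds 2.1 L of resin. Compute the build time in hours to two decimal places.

Layer count = ceil(116 / 0.05) = 2320.
Bottom layers: 3 × (38.9 + 7.7) → 139.8 s.
Remaining layers = 2317 × (7.91 + 7.7) = 36168.37 s.
Sum: 139.8 + 36168.37 = 36308.17 s → 10.09 hours.

10.09 hours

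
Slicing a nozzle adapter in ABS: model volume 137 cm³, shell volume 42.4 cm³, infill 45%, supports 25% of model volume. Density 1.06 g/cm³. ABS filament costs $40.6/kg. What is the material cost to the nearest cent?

Interior volume = 137 − 42.4, so 94.6 cm³.
Deposited infill = 0.45 × 94.6 = 42.57 cm³.
Support = 0.25 × 137, so 34.25 cm³.
Deposited volume = 42.4 + 42.57 + 34.25 = 119.22 cm³.
Mass: 119.22 × 1.06 → 126.3732 g.
Cost = 126.3732 g / 1000 × $40.6/kg = $5.13.

$5.13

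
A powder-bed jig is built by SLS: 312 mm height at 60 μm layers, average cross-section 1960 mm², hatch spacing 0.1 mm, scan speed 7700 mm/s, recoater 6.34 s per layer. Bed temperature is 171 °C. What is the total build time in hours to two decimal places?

12.83 hours

Number of layers: 312 / 0.06 → 5200 (rounded up).
Hatch length per layer = 1960 / 0.1, so 19600 mm.
Laser time per layer: 19600 / 7700 → 2.5455 s.
Layer cycle: 2.5455 + 6.34 → 8.8855 s.
5200 layers × 8.8855 s/layer = 46204.6 s, i.e. 12.83 hours.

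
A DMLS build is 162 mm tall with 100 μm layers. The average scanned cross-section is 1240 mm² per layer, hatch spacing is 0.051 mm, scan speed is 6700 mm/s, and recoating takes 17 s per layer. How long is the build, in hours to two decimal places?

Number of layers: 162 / 0.1 → 1620 (rounded up).
Hatch length per layer = 1240 / 0.051 = 24313.7 mm.
Scan time per layer: 24313.7 / 6700 → 3.6289 s.
Time per layer = 3.6289 + 17 = 20.6289 s.
Total: 1620 × 20.6289 s = 33418.818 s → 9.28 hours.

9.28 hours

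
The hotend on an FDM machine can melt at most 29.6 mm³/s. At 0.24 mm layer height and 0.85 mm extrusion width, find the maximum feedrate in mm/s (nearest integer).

145 mm/s

A = 0.24 × 0.85 = 0.204 mm².
v_max = Q/A = 29.6/0.204 = 145.10 mm/s → 145 mm/s.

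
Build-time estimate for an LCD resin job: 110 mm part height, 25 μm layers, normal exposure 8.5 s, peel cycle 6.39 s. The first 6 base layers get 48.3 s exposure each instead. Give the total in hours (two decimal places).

Layer count = ceil(110 / 0.025) = 4400.
Burn-in layers = 6 × (48.3 + 6.39) = 328.14 s.
Regular layers: 4394 × (8.5 + 6.39) → 65426.66 s.
Sum: 328.14 + 65426.66 = 65754.8 s → 18.27 hours.

18.27 hours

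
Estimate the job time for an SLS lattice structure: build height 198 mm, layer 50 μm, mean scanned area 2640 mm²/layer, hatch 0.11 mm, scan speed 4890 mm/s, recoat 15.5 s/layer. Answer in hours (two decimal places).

Layer count = ceil(198 / 0.05) = 3960.
Hatch length per layer = 2640 / 0.11, so 24000 mm.
Per-layer scan time = 24000 / 4890, so 4.908 s.
Per-layer time = 4.908 + 15.5 = 20.408 s.
Total: 3960 × 20.408 s = 80815.68 s → 22.45 hours.

22.45 hours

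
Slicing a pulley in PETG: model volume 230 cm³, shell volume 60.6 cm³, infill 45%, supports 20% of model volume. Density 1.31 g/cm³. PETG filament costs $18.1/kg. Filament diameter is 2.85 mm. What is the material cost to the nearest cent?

$4.34

Interior volume = 230 − 60.6, so 169.4 cm³.
Deposited infill: 0.45 × 169.4 → 76.23 cm³.
Support = 0.20 × 230, so 46 cm³.
Total extruded: 60.6 + 76.23 + 46 → 182.83 cm³.
Mass: 182.83 × 1.31 → 239.5073 g.
At $18.1/kg: 239.5073/1000 × 18.1 = $4.34.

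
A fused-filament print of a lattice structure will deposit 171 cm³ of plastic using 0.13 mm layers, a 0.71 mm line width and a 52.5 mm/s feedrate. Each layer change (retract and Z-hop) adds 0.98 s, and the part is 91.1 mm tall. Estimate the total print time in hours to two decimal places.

Extrusion cross-section = 0.13 × 0.71, so 0.0923 mm².
Total extruded path = 171000/0.0923 = 1852654.4 mm.
Print-move time = 1852654.4 / 52.5, so 35288.7 s.
Layer count = ceil(91.1 / 0.13) = 701.
Layer-change overhead = 701 × 0.98, so 686.98 s.
Total = 35288.7 + 686.98 = 35975.68 s = 9.99 hours.

9.99 hours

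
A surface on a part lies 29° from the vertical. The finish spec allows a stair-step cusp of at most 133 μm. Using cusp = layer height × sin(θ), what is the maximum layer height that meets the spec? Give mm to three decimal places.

0.274 mm

t = h_c / sin θ = 0.133 / 0.4848 = 0.274 mm.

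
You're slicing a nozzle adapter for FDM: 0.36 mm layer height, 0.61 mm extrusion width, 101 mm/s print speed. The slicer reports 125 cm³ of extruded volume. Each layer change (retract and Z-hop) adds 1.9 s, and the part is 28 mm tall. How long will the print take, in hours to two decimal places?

Line area: 0.36 × 0.61 → 0.2196 mm².
Toolpath length = 125 cm³ / 0.2196 mm² = 125000 / 0.2196 = 569216.8 mm.
Time extruding = 569216.8 / 101 = 5635.8 s.
Number of layers: 28 / 0.36 → 78 (rounded up).
Z-hop total = 78 × 1.9 = 148.2 s.
Altogether 5635.8 + 148.2 = 5784 s, i.e. 1.61 hours.

1.61 hours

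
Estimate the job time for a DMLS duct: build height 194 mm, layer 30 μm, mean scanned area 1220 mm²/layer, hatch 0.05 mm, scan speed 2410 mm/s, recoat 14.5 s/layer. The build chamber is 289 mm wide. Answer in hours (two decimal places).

Layers = ⌈194/0.03⌉ = 6467.
Scan path per layer: 1220 / 0.05 → 24400 mm.
Per-layer scan time = 24400 / 2410, so 10.1245 s.
Per-layer time = 10.1245 + 14.5 = 24.6245 s.
6467 layers × 24.6245 s/layer = 159246.6415 s, i.e. 44.24 hours.

44.24 hours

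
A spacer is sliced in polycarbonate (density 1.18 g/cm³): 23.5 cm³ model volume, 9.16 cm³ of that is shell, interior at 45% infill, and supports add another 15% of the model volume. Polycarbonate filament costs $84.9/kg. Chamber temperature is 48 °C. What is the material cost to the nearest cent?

$1.92

Volume inside the shell = 23.5 − 9.16 = 14.34 cm³.
Deposited infill = 0.45 × 14.34 = 6.453 cm³.
Support: 0.15 × 23.5 → 3.525 cm³.
Deposited volume = 9.16 + 6.453 + 3.525 = 19.138 cm³.
Mass: 19.138 × 1.18 → 22.58284 g.
Cost = 22.58284 g / 1000 × $84.9/kg = $1.92.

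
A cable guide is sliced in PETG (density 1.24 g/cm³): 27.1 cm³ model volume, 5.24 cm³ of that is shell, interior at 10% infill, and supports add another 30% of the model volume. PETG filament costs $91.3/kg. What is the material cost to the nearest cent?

Volume inside the shell: 27.1 − 5.24 → 21.86 cm³.
Infill volume = 0.10 × 21.86 = 2.186 cm³.
Support: 0.30 × 27.1 → 8.13 cm³.
Total extruded = 5.24 + 2.186 + 8.13 = 15.556 cm³.
Mass = 15.556 × 1.24, so 19.28944 g.
Cost = 19.28944 g / 1000 × $91.3/kg = $1.76.

$1.76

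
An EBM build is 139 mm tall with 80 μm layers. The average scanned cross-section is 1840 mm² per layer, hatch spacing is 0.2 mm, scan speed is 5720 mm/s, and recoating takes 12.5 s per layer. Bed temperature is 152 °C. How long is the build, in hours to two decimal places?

6.81 hours

Layer count = ceil(139 / 0.08) = 1738.
Per-layer scan distance: 1840 / 0.2 → 9200 mm.
Beam time per layer = 9200 / 5720 = 1.6084 s.
Time per layer: 1.6084 + 12.5 → 14.1084 s.
Total: 1738 × 14.1084 s = 24520.3992 s → 6.81 hours.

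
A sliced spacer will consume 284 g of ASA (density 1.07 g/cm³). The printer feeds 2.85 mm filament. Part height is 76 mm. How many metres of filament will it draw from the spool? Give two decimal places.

41.61 m

Extruded volume: 284/1.07 = 265.4206 cm³ (265420.6 mm³).
Filament cross-section = π × (2.85/2)² = 6.3794 mm².
Length = 265420.6 / 6.3794 = 41605.89 mm = 41.61 m.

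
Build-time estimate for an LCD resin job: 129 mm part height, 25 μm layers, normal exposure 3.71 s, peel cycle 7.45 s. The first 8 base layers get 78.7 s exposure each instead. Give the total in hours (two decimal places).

Number of layers: 129 / 0.025 → 5160 (rounded up).
Burn-in layers: 8 × (78.7 + 7.45) → 689.2 s.
Remaining layers = 5152 × (3.71 + 7.45) = 57496.32 s.
Total = 689.2 + 57496.32 = 58185.52 s = 16.16 hours.

16.16 hours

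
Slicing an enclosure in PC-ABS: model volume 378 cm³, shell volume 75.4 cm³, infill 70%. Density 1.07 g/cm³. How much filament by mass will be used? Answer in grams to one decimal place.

307.3 g

Infill region: 378 − 75.4 → 302.6 cm³.
Infill volume = 0.70 × 302.6 = 211.82 cm³.
Deposited volume = 75.4 + 211.82, so 287.22 cm³.
Mass: 287.22 × 1.07 → 307.3254 g.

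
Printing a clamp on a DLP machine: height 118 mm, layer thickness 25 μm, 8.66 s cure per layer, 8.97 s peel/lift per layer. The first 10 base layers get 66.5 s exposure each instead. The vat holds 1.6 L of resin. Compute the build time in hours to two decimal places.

23.28 hours

Layer count = ceil(118 / 0.025) = 4720.
Burn-in layers = 10 × (66.5 + 8.97), so 754.7 s.
Normal layers: 4710 × (8.66 + 8.97) → 83037.3 s.
Total = 754.7 + 83037.3 = 83792 s = 23.28 hours.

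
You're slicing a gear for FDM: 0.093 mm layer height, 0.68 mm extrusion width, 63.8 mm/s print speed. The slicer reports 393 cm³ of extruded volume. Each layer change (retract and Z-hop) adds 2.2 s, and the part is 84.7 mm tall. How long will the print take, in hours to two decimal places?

27.61 hours

Line area = 0.093 × 0.68, so 0.06324 mm².
Toolpath length = 393 cm³ / 0.06324 mm² = 393000 / 0.06324 = 6214421.3 mm.
Time extruding: 6214421.3 / 63.8 → 97404.7 s.
Number of layers: 84.7 / 0.093 → 911 (rounded up).
Z-hop total: 911 × 2.2 → 2004.2 s.
Altogether 97404.7 + 2004.2 = 99408.9 s, i.e. 27.61 hours.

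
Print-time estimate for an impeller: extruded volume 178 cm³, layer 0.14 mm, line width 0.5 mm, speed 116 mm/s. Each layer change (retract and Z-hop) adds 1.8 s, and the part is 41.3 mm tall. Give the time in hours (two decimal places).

6.24 hours

Extrusion cross-section = 0.14 × 0.5 = 0.07 mm².
Toolpath length = 178 cm³ / 0.07 mm² = 178000 / 0.07 = 2542857.1 mm.
Time extruding = 2542857.1 / 116, so 21921.2 s.
Number of layers: 41.3 / 0.14 → 295 (rounded up).
Layer-change overhead = 295 × 1.8, so 531 s.
Total = 21921.2 + 531 = 22452.2 s = 6.24 hours.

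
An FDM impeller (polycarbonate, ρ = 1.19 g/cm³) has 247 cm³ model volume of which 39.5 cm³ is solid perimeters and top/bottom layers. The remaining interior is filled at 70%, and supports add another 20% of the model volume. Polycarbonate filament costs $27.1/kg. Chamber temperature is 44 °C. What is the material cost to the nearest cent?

$7.55

Interior volume = 247 − 39.5 = 207.5 cm³.
Deposited infill = 0.70 × 207.5 = 145.25 cm³.
Support = 0.20 × 247 = 49.4 cm³.
Total extruded = 39.5 + 145.25 + 49.4, so 234.15 cm³.
Mass = 234.15 × 1.19 = 278.6385 g.
At $27.1/kg: 278.6385/1000 × 27.1 = $7.55.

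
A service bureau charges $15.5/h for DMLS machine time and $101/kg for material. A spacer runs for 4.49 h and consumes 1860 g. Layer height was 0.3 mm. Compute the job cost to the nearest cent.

$257.46

Time charge: 15.5 × 4.49 → $69.595.
Feedstock cost = 101 × 1860/1000 = $187.86.
Total = 69.595 + 187.86 = 257.455 ≈ $257.46.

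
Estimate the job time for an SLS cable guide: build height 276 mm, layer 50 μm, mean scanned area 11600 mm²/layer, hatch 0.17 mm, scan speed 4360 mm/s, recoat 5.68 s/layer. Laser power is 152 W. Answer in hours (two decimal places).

Layer count = ceil(276 / 0.05) = 5520.
Scan path per layer = 11600 / 0.17 = 68235.3 mm.
Laser time per layer: 68235.3 / 4360 → 15.6503 s.
Per-layer time: 15.6503 + 5.68 → 21.3303 s.
Total: 5520 × 21.3303 s = 117743.256 s → 32.71 hours.

32.71 hours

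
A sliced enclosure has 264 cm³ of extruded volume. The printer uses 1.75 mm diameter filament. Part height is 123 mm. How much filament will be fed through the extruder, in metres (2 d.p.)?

Cross-section of 1.75 mm filament: π·(1.75/2)² = 2.4053 mm².
L = 264000 mm³ / 2.4053 mm² = 109757.62 mm, i.e. 109.76 m.

109.76 m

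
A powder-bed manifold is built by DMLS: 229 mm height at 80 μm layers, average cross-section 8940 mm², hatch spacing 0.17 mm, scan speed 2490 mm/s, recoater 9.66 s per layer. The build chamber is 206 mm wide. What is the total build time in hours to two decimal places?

24.48 hours

Layers = ⌈229/0.08⌉ = 2863.
Hatch length per layer: 8940 / 0.17 → 52588.2 mm.
Per-layer scan time: 52588.2 / 2490 → 21.1198 s.
Per-layer time = 21.1198 + 9.66 = 30.7798 s.
2863 layers × 30.7798 s/layer = 88122.5674 s, i.e. 24.48 hours.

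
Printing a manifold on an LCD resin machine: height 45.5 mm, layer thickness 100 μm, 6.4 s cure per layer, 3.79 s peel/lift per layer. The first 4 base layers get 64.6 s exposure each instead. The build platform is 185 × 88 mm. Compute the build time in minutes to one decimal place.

81.2 minutes

Layers = ⌈45.5/0.1⌉ = 455.
Bottom layers = 4 × (64.6 + 3.79), so 273.56 s.
Remaining layers = 451 × (6.4 + 3.79), so 4595.69 s.
Sum: 273.56 + 4595.69 = 4869.25 s → 81.2 minutes.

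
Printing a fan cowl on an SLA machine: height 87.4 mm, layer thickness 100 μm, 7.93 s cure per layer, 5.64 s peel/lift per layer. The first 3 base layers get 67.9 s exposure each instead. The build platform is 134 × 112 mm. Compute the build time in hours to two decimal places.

Layers = ⌈87.4/0.1⌉ = 874.
Bottom layers = 3 × (67.9 + 5.64), so 220.62 s.
Regular layers = 871 × (7.93 + 5.64) = 11819.47 s.
Sum: 220.62 + 11819.47 = 12040.09 s → 3.34 hours.

3.34 hours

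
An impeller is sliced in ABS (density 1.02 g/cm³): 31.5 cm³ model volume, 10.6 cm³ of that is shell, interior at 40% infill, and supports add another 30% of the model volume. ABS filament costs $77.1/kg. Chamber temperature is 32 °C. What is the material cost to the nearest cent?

Volume inside the shell = 31.5 − 10.6, so 20.9 cm³.
Infill deposited = 0.40 × 20.9, so 8.36 cm³.
Support: 0.30 × 31.5 → 9.45 cm³.
Total printed volume = 10.6 + 8.36 + 9.45, so 28.41 cm³.
Mass = 28.41 × 1.02, so 28.9782 g.
At $77.1/kg: 28.9782/1000 × 77.1 = $2.23.

$2.23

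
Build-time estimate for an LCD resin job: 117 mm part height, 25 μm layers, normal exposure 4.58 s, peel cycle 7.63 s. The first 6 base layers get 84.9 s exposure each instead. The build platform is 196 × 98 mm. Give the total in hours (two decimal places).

16.01 hours

Layers = ⌈117/0.025⌉ = 4680.
Base layers = 6 × (84.9 + 7.63) = 555.18 s.
Remaining layers: 4674 × (4.58 + 7.63) → 57069.54 s.
Sum: 555.18 + 57069.54 = 57624.72 s → 16.01 hours.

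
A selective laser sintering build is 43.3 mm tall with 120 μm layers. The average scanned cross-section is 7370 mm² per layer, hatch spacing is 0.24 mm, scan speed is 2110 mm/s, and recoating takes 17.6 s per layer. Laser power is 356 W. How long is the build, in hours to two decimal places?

Layer count = ceil(43.3 / 0.12) = 361.
Per-layer scan distance = 7370 / 0.24 = 30708.3 mm.
Per-layer scan time = 30708.3 / 2110 = 14.5537 s.
Time per layer: 14.5537 + 17.6 → 32.1537 s.
Total: 361 × 32.1537 s = 11607.4857 s → 3.22 hours.

3.22 hours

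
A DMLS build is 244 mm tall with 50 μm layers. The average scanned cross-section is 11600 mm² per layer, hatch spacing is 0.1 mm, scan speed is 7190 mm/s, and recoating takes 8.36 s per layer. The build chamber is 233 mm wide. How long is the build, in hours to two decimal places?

Number of layers: 244 / 0.05 → 4880 (rounded up).
Scan path per layer: 11600 / 0.1 → 116000 mm.
Scan time per layer = 116000 / 7190, so 16.1335 s.
Layer cycle = 16.1335 + 8.36 = 24.4935 s.
Total: 4880 × 24.4935 s = 119528.28 s → 33.20 hours.

33.20 hours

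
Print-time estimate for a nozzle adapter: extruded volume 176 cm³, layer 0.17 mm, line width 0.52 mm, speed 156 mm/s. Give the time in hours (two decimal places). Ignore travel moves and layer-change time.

3.55 hours

Bead cross-section = 0.17 × 0.52 = 0.0884 mm².
Toolpath length = 176 cm³ / 0.0884 mm² = 176000 / 0.0884 = 1990950.2 mm.
Print-move time = 1990950.2 / 156 = 12762.5 s.
12762.5 s = 3.55 hours.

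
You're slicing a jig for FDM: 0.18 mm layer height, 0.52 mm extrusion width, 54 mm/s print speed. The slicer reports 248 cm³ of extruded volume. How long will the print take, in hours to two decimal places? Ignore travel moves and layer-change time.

13.63 hours

Extrusion cross-section: 0.18 × 0.52 → 0.0936 mm².
Path length: 248000 mm³ / 0.0936 mm² → 2649572.6 mm.
Time extruding: 2649572.6 / 54 → 49066.2 s.
Converting: 49066.2 s = 13.63 hours.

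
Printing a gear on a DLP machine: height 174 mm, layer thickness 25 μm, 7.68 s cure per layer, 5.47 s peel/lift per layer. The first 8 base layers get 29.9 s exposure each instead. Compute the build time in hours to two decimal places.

25.47 hours

Layers = ⌈174/0.025⌉ = 6960.
Bottom layers: 8 × (29.9 + 5.47) → 282.96 s.
Regular layers: 6952 × (7.68 + 5.47) → 91418.8 s.
Sum: 282.96 + 91418.8 = 91701.76 s → 25.47 hours.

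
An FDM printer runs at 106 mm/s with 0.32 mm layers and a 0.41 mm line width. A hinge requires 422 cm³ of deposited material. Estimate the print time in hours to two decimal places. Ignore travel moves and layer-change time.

Extrusion cross-section = 0.32 × 0.41 = 0.1312 mm².
Toolpath length = 422 cm³ / 0.1312 mm² = 422000 / 0.1312 = 3216463.4 mm.
Print-move time = 3216463.4 / 106, so 30344 s.
30344 s = 8.43 hours.

8.43 hours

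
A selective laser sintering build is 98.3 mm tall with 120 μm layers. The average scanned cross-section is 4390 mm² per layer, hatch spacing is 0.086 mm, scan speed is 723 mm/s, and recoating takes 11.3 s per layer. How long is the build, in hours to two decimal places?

18.66 hours

Layer count = ceil(98.3 / 0.12) = 820.
Scan path per layer = 4390 / 0.086 = 51046.5 mm.
Laser time per layer: 51046.5 / 723 → 70.6037 s.
Per-layer time = 70.6037 + 11.3, so 81.9037 s.
Build time = 820 × 81.9037 = 67161.034 s = 18.66 hours.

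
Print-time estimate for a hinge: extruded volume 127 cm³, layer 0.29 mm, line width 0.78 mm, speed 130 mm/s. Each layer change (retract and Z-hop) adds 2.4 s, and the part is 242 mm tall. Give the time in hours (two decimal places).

1.76 hours

Extrusion cross-section = 0.29 × 0.78, so 0.2262 mm².
Total extruded path = 127000/0.2262 = 561450 mm.
Print-move time = 561450 / 130 = 4318.8 s.
Number of layers: 242 / 0.29 → 835 (rounded up).
Non-print overhead: 835 × 2.4 → 2004 s.
Total = 4318.8 + 2004 = 6322.8 s = 1.76 hours.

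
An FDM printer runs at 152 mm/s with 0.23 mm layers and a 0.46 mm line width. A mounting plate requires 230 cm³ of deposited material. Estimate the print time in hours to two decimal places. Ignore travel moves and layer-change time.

Line area: 0.23 × 0.46 → 0.1058 mm².
Total extruded path = 230000/0.1058 = 2173913 mm.
Time extruding: 2173913 / 152 → 14302.1 s.
14302.1 s = 3.97 hours.

3.97 hours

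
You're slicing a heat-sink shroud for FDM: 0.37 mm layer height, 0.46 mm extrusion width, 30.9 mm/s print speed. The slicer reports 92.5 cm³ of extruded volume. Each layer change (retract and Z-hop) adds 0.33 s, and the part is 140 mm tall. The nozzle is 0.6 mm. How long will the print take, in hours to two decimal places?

Extrusion cross-section = 0.37 × 0.46 = 0.1702 mm².
Toolpath length = 92.5 cm³ / 0.1702 mm² = 92500 / 0.1702 = 543478.3 mm.
Print-move time = 543478.3 / 30.9 = 17588.3 s.
Layers = ⌈140/0.37⌉ = 379.
Z-hop total: 379 × 0.33 → 125.07 s.
Altogether 17588.3 + 125.07 = 17713.37 s, i.e. 4.92 hours.

4.92 hours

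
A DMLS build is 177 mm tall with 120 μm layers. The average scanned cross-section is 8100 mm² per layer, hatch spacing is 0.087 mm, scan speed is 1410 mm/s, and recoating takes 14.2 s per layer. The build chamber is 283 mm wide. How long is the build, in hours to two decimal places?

32.87 hours

Number of layers: 177 / 0.12 → 1475 (rounded up).
Hatch length per layer: 8100 / 0.087 → 93103.4 mm.
Per-layer scan time = 93103.4 / 1410, so 66.0308 s.
Time per layer: 66.0308 + 14.2 → 80.2308 s.
Total: 1475 × 80.2308 s = 118340.43 s → 32.87 hours.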